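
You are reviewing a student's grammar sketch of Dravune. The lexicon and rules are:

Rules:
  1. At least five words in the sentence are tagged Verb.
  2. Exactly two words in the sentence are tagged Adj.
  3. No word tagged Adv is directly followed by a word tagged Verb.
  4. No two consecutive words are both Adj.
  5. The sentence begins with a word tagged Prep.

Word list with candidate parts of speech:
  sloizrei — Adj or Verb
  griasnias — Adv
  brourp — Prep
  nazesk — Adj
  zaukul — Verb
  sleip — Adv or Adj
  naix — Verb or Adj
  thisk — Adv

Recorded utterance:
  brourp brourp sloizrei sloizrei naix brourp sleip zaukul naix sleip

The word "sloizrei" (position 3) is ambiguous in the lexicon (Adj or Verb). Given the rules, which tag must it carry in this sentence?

Verb

Candidates per position — 1:brourp {Prep}; 2:brourp {Prep}; 3:sloizrei {Adj,Verb}; 4:sloizrei {Adj,Verb}; 5:naix {Verb,Adj}; 6:brourp {Prep}; 7:sleip {Adv,Adj}; 8:zaukul {Verb}; 9:naix {Verb,Adj}; 10:sleip {Adv,Adj}.
Position 3: Adj is ruled out by rule 1; that leaves Verb.
Position 4: Adj is ruled out by rule 1; that leaves Verb.
Position 5: Adj is ruled out by rule 1; that leaves Verb.
Position 7: Adv is ruled out by rule 3; that leaves Adj.
Position 9: Adj is ruled out by rule 1; that leaves Verb.
Position 10: Adv is ruled out by rule 2; that leaves Adj.
The unique satisfying tagging is: Prep Prep Verb Verb Verb Prep Adj Verb Verb Adj.
Check: rule 1 ok; rule 2 ok; rule 3 ok; rule 4 ok; rule 5 ok.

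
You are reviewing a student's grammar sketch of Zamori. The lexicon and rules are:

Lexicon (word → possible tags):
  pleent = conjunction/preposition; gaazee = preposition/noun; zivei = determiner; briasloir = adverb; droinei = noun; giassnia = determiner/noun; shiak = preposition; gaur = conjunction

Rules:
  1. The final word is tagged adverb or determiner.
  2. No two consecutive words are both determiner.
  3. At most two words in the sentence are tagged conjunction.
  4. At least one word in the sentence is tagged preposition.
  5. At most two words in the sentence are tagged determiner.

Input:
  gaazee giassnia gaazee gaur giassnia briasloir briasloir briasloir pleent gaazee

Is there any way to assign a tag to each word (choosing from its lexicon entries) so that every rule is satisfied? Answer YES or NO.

NO

Candidates per position — 1:gaazee {preposition,noun}; 2:giassnia {determiner,noun}; 3:gaazee {preposition,noun}; 4:gaur {conjunction}; 5:giassnia {determiner,noun}; 6:briasloir {adverb}; 7:briasloir {adverb}; 8:briasloir {adverb}; 9:pleent {conjunction,preposition}; 10:gaazee {preposition,noun}.
Rule 1 cannot be satisfied by any choice of tags from the lexicon.
So there is no consistent tagging.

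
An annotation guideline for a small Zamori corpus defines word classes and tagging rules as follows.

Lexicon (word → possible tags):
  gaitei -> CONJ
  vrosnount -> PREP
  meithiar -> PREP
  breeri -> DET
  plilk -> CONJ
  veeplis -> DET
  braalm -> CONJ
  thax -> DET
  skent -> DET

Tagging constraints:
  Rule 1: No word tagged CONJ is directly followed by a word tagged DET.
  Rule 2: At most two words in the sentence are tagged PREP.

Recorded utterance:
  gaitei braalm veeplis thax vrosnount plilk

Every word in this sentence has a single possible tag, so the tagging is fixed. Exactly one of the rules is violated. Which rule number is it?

1

Fixed tagging: CONJ CONJ DET DET PREP CONJ.
Checking each rule: R1 ✗, R2 ✓.
Only rule 1 fails.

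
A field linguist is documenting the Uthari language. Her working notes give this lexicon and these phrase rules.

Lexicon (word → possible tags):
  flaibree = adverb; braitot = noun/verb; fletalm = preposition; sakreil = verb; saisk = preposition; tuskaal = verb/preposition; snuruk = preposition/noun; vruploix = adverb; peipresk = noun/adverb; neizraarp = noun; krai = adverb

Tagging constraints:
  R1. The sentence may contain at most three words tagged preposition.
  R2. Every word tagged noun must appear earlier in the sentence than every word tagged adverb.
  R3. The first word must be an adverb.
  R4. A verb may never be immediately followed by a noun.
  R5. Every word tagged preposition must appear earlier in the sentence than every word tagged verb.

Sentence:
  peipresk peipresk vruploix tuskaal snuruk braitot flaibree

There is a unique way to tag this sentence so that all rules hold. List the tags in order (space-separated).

Candidates per position — 1:peipresk {noun,adverb}; 2:peipresk {noun,adverb}; 3:vruploix {adverb}; 4:tuskaal {verb,preposition}; 5:snuruk {preposition,noun}; 6:braitot {noun,verb}; 7:flaibree {adverb}.
Position 1: tagging it noun would leave rule 3 unsatisfiable, so it must be adverb.
Position 2: tagging it noun would leave rule 2 unsatisfiable, so it must be adverb.
Position 5: tagging it noun would leave rule 2 unsatisfiable, so it must be preposition.
Position 6: tagging it noun would leave rule 2 unsatisfiable, so it must be verb.
Position 4: tagging it verb would leave rule 5 unsatisfiable, so it must be preposition.
The unique satisfying tagging is: adverb adverb adverb preposition preposition verb adverb.
Verifying each rule — rule 1 ✓; rule 2 ✓; rule 3 ✓; rule 4 ✓; rule 5 ✓.

adverb adverb adverb preposition preposition verb adverb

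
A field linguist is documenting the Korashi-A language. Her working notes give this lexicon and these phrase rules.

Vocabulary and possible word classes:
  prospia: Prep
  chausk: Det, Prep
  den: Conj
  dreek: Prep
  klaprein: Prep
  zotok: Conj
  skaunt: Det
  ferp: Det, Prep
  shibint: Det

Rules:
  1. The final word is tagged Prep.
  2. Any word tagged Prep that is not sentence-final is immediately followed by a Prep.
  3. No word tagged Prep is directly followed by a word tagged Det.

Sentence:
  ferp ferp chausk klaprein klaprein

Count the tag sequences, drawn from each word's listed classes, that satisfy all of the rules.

4

Candidates per position — 1:ferp {Det,Prep}; 2:ferp {Det,Prep}; 3:chausk {Det,Prep}; 4:klaprein {Prep}; 5:klaprein {Prep}.
There are 8 candidate sequences in total.
The sequences that satisfy every rule: Det Det Det Prep Prep; Det Det Prep Prep Prep; Det Prep Prep Prep Prep; Prep Prep Prep Prep Prep.
Count = 4.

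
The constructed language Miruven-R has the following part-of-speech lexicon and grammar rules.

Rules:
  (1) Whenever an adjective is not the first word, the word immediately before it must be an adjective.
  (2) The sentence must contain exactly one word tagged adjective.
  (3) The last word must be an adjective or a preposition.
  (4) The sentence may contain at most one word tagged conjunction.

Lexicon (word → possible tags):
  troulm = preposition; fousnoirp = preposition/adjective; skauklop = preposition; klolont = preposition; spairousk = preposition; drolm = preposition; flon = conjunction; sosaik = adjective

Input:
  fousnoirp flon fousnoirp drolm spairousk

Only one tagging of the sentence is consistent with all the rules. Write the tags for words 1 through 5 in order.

adjective conjunction preposition preposition preposition

Candidates per position — 1:fousnoirp {preposition,adjective}; 2:flon {conjunction}; 3:fousnoirp {preposition,adjective}; 4:drolm {preposition}; 5:spairousk {preposition}.
At position 3, choosing adjective makes rule 1 impossible to satisfy; hence preposition.
At position 1, choosing preposition makes rule 2 impossible to satisfy; hence adjective.
The only consistent sequence is: adjective conjunction preposition preposition preposition.
Verifying each rule — rule 1 satisfied; rule 2 satisfied; rule 3 satisfied; rule 4 satisfied.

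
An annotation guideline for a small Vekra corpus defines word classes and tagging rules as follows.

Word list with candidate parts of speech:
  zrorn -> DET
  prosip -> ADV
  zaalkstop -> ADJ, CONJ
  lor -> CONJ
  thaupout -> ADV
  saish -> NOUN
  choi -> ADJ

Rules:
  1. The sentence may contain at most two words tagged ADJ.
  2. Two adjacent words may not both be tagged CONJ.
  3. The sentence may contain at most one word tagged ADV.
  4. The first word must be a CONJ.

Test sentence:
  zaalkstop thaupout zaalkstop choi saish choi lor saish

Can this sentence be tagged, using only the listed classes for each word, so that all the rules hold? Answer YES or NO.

YES

Candidates per position — 1:zaalkstop {ADJ,CONJ}; 2:thaupout {ADV}; 3:zaalkstop {ADJ,CONJ}; 4:choi {ADJ}; 5:saish {NOUN}; 6:choi {ADJ}; 7:lor {CONJ}; 8:saish {NOUN}.
One satisfying assignment: CONJ ADV CONJ ADJ NOUN ADJ CONJ NOUN.
Check: rule 1 ✓; rule 2 ✓; rule 3 ✓; rule 4 ✓.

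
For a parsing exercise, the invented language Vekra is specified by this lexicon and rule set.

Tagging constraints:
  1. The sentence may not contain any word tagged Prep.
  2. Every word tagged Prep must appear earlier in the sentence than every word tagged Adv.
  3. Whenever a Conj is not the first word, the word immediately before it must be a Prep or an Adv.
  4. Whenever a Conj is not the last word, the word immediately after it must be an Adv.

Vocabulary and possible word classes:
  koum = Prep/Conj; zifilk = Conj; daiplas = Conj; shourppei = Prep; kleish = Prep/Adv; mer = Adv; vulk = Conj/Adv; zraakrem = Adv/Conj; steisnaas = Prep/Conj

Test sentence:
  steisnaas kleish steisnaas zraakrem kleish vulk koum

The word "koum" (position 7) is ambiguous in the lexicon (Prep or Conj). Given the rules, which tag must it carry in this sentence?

Candidates per position — 1:steisnaas {Prep,Conj}; 2:kleish {Prep,Adv}; 3:steisnaas {Prep,Conj}; 4:zraakrem {Adv,Conj}; 5:kleish {Prep,Adv}; 6:vulk {Conj,Adv}; 7:koum {Prep,Conj}.
At position 1, choosing Prep makes rule 1 impossible to satisfy; hence Conj.
At position 2, choosing Prep makes rule 1 impossible to satisfy; hence Adv.
At position 3, choosing Prep makes rule 1 impossible to satisfy; hence Conj.
At position 4, choosing Conj makes rule 3 impossible to satisfy; hence Adv.
At position 5, choosing Prep makes rule 1 impossible to satisfy; hence Adv.
At position 6, choosing Conj makes rule 4 impossible to satisfy; hence Adv.
At position 7, choosing Prep makes rule 1 impossible to satisfy; hence Conj.
That leaves exactly one tagging: Conj Adv Conj Adv Adv Adv Conj.
Check: rule 1 ✓; rule 2 ✓; rule 3 ✓; rule 4 ✓.

Conj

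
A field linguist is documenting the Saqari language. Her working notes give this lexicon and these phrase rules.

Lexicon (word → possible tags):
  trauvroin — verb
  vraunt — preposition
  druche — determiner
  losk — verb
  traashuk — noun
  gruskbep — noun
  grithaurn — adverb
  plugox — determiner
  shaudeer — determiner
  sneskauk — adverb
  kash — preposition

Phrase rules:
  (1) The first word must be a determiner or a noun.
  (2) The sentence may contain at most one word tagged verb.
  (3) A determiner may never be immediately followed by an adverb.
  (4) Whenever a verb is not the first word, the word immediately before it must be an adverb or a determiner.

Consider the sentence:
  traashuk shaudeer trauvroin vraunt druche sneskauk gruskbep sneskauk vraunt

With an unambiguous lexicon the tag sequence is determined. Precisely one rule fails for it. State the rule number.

3

Fixed tagging: noun determiner verb preposition determiner adverb noun adverb preposition.
Applying the rules: R1 pass, R2 pass, R3 fail, R4 pass.
Only rule 3 fails.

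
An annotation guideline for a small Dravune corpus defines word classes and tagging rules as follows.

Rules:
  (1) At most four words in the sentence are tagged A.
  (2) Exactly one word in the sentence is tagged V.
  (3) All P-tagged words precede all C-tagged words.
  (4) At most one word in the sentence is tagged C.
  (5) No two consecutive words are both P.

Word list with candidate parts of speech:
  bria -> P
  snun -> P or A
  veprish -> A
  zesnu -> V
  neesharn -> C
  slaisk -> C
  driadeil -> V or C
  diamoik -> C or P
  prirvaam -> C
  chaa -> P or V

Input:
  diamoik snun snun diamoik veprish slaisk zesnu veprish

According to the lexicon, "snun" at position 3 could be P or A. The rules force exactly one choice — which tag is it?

Candidates per position — 1:diamoik {C,P}; 2:snun {P,A}; 3:snun {P,A}; 4:diamoik {C,P}; 5:veprish {A}; 6:slaisk {C}; 7:zesnu {V}; 8:veprish {A}.
If word 1 were C, no tagging could satisfy rule 4; so word 1 is P.
If word 2 were P, no tagging could satisfy rule 5; so word 2 is A.
If word 4 were C, no tagging could satisfy rule 4; so word 4 is P.
If word 3 were P, no tagging could satisfy rule 5; so word 3 is A.
The unique satisfying tagging is: P A A P A C V A.
Check: rule 1 ✓; rule 2 ✓; rule 3 ✓; rule 4 ✓; rule 5 ✓.

A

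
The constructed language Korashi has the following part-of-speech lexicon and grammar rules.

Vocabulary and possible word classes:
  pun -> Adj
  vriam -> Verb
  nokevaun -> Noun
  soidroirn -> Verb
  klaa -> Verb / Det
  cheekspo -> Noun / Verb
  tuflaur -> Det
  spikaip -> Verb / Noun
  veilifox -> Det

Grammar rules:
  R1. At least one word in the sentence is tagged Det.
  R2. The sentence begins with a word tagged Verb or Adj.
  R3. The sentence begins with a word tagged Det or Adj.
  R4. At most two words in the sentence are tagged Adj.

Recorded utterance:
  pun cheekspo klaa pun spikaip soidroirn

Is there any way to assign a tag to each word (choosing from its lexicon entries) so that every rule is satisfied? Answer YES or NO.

YES

Candidates per position — 1:pun {Adj}; 2:cheekspo {Noun,Verb}; 3:klaa {Verb,Det}; 4:pun {Adj}; 5:spikaip {Verb,Noun}; 6:soidroirn {Verb}.
One satisfying assignment: Adj Noun Det Adj Verb Verb.
Rule-by-rule: rule 1 holds; rule 2 holds; rule 3 holds; rule 4 holds.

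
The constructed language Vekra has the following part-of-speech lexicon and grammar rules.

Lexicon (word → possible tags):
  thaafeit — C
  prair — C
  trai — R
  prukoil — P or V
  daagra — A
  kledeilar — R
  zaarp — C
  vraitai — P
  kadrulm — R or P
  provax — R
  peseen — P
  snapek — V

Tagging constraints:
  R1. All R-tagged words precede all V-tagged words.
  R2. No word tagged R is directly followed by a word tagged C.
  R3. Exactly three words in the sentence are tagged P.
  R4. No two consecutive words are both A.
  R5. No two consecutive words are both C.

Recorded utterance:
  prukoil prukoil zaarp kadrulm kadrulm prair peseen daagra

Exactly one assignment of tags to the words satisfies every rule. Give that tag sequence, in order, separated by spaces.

V V C P P C P A

Candidates per position — 1:prukoil {P,V}; 2:prukoil {P,V}; 3:zaarp {C}; 4:kadrulm {R,P}; 5:kadrulm {R,P}; 6:prair {C}; 7:peseen {P}; 8:daagra {A}.
Position 5: R is ruled out by rule 2; that leaves P.
The remaining ambiguous positions (1, 2, 4) are resolved jointly — only one combination satisfies every rule.
The only consistent sequence is: V V C P P C P A.
Rule-by-rule: rule 1 ✓; rule 2 ✓; rule 3 ✓; rule 4 ✓; rule 5 ✓.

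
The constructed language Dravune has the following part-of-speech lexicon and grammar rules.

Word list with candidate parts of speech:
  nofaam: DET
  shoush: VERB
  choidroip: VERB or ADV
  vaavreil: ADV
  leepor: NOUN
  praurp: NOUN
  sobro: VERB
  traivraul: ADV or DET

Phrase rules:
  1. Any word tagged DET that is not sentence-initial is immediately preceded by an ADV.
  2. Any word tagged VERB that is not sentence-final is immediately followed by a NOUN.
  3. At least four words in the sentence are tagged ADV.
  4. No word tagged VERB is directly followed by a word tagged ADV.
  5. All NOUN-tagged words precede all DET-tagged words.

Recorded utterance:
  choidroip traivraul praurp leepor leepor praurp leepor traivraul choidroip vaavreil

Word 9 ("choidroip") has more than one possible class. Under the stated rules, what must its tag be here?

Candidates per position — 1:choidroip {VERB,ADV}; 2:traivraul {ADV,DET}; 3:praurp {NOUN}; 4:leepor {NOUN}; 5:leepor {NOUN}; 6:praurp {NOUN}; 7:leepor {NOUN}; 8:traivraul {ADV,DET}; 9:choidroip {VERB,ADV}; 10:vaavreil {ADV}.
Word 1 cannot be VERB — rule 2 would then fail for every completion. It is ADV.
Word 2 cannot be DET — rule 5 would then fail for every completion. It is ADV.
Word 8 cannot be DET — rule 1 would then fail for every completion. It is ADV.
Word 9 cannot be VERB — rule 2 would then fail for every completion. It is ADV.
That leaves exactly one tagging: ADV ADV NOUN NOUN NOUN NOUN NOUN ADV ADV ADV.
Checking: rule 1 holds; rule 2 holds; rule 3 holds; rule 4 holds; rule 5 holds.

ADV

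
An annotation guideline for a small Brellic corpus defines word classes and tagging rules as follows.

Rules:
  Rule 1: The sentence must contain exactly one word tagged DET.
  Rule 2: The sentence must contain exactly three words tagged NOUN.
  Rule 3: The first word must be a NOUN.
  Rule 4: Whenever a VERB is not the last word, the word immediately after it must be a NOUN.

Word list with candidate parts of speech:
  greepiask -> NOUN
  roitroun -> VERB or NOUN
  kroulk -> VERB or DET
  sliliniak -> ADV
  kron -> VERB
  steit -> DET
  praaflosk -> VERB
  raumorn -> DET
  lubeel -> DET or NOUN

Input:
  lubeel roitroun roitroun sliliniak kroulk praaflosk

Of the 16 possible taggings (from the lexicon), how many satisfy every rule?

Candidates per position — 1:lubeel {DET,NOUN}; 2:roitroun {VERB,NOUN}; 3:roitroun {VERB,NOUN}; 4:sliliniak {ADV}; 5:kroulk {VERB,DET}; 6:praaflosk {VERB}.
There are 16 candidate sequences in total.
The sequences that satisfy every rule: NOUN NOUN NOUN ADV DET VERB.
Count = 1.

1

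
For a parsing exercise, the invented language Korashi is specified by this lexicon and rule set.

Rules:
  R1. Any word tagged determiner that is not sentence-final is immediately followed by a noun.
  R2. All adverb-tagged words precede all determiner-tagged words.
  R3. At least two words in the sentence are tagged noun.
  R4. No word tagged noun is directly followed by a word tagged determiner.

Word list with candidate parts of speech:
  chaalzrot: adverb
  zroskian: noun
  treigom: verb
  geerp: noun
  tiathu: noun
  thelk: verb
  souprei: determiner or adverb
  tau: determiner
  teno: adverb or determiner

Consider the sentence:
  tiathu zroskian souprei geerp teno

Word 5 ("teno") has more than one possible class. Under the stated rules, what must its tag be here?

Candidates per position — 1:tiathu {noun}; 2:zroskian {noun}; 3:souprei {determiner,adverb}; 4:geerp {noun}; 5:teno {adverb,determiner}.
Position 3: determiner is ruled out by rule 4; that leaves adverb.
Position 5: determiner is ruled out by rule 4; that leaves adverb.
The only consistent sequence is: noun noun adverb noun adverb.
Verifying each rule — rule 1 ok; rule 2 ok; rule 3 ok; rule 4 ok.

adverb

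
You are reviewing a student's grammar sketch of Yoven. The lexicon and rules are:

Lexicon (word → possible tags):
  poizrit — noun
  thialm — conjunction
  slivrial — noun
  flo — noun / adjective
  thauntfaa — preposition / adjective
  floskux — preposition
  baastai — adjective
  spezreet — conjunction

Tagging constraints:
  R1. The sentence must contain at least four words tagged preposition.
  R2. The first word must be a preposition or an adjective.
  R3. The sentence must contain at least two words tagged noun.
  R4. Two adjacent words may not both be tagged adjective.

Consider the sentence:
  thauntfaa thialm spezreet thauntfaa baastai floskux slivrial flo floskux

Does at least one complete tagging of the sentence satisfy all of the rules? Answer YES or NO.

YES

Candidates per position — 1:thauntfaa {preposition,adjective}; 2:thialm {conjunction}; 3:spezreet {conjunction}; 4:thauntfaa {preposition,adjective}; 5:baastai {adjective}; 6:floskux {preposition}; 7:slivrial {noun}; 8:flo {noun,adjective}; 9:floskux {preposition}.
One satisfying assignment: preposition conjunction conjunction preposition adjective preposition noun noun preposition.
Verifying each rule — rule 1 satisfied; rule 2 satisfied; rule 3 satisfied; rule 4 satisfied.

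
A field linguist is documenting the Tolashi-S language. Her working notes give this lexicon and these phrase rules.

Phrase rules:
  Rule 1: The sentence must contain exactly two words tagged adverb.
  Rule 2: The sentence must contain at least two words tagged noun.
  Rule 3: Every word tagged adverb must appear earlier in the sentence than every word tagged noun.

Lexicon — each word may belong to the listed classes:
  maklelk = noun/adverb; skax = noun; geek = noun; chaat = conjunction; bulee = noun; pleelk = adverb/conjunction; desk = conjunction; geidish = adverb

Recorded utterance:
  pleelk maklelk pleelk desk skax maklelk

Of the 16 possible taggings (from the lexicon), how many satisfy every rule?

Candidates per position — 1:pleelk {adverb,conjunction}; 2:maklelk {noun,adverb}; 3:pleelk {adverb,conjunction}; 4:desk {conjunction}; 5:skax {noun}; 6:maklelk {noun,adverb}.
There are 16 candidate sequences in total.
The sequences that satisfy every rule: adverb adverb conjunction conjunction noun noun; conjunction adverb adverb conjunction noun noun.
Count = 2.

2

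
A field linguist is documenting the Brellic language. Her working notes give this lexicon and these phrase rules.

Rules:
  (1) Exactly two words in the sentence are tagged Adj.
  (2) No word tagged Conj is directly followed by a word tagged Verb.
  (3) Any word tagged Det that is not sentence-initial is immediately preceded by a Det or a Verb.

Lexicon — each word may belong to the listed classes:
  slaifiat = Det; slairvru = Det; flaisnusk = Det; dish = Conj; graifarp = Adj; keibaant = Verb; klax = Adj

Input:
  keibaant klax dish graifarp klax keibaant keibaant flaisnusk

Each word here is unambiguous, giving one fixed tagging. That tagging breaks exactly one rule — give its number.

1

Fixed tagging: Verb Adj Conj Adj Adj Verb Verb Det.
Checking each rule: R1 violated, R2 holds, R3 holds.
Only rule 1 fails.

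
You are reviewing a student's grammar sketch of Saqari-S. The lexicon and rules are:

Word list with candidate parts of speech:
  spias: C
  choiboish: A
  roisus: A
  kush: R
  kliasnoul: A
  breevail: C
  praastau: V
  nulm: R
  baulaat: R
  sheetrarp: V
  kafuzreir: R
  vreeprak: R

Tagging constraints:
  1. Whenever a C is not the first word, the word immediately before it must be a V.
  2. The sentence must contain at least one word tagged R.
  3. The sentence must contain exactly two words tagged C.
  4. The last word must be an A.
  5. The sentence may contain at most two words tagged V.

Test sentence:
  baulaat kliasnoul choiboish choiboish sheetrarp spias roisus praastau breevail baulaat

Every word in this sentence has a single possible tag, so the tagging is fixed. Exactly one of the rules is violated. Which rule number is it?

Fixed tagging: R A A A V C A V C R.
Checking each rule: R1 ok, R2 ok, R3 ok, R4 fails, R5 ok.
Only rule 4 fails.

4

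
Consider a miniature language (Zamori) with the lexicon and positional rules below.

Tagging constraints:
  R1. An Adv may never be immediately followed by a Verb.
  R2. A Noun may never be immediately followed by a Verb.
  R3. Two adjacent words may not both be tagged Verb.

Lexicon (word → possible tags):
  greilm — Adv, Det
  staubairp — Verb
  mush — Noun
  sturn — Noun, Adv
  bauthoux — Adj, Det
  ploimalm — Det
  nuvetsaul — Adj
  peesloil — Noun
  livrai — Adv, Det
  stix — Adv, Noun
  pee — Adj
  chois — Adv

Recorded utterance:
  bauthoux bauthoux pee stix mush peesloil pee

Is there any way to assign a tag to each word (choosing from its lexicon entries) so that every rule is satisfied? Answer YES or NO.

Candidates per position — 1:bauthoux {Adj,Det}; 2:bauthoux {Adj,Det}; 3:pee {Adj}; 4:stix {Adv,Noun}; 5:mush {Noun}; 6:peesloil {Noun}; 7:pee {Adj}.
One satisfying assignment: Det Adj Adj Noun Noun Noun Adj.
Check: rule 1 ok; rule 2 ok; rule 3 ok.

YES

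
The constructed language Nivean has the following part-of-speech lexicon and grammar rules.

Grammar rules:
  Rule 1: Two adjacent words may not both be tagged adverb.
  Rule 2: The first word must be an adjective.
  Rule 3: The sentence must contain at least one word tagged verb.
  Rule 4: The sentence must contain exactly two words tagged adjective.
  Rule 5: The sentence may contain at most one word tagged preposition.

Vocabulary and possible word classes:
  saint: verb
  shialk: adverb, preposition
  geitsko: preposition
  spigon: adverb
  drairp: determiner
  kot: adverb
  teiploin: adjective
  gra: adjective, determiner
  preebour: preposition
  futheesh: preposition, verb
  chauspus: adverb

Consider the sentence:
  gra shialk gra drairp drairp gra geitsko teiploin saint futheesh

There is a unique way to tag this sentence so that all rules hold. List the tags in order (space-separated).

adjective adverb determiner determiner determiner determiner preposition adjective verb verb

Candidates per position — 1:gra {adjective,determiner}; 2:shialk {adverb,preposition}; 3:gra {adjective,determiner}; 4:drairp {determiner}; 5:drairp {determiner}; 6:gra {adjective,determiner}; 7:geitsko {preposition}; 8:teiploin {adjective}; 9:saint {verb}; 10:futheesh {preposition,verb}.
At position 1, choosing determiner makes rule 2 impossible to satisfy; hence adjective.
At position 2, choosing preposition makes rule 5 impossible to satisfy; hence adverb.
At position 3, choosing adjective makes rule 4 impossible to satisfy; hence determiner.
At position 6, choosing adjective makes rule 4 impossible to satisfy; hence determiner.
At position 10, choosing preposition makes rule 5 impossible to satisfy; hence verb.
So the tagging must be: adjective adverb determiner determiner determiner determiner preposition adjective verb verb.
Rule-by-rule: rule 1 ✓; rule 2 ✓; rule 3 ✓; rule 4 ✓; rule 5 ✓.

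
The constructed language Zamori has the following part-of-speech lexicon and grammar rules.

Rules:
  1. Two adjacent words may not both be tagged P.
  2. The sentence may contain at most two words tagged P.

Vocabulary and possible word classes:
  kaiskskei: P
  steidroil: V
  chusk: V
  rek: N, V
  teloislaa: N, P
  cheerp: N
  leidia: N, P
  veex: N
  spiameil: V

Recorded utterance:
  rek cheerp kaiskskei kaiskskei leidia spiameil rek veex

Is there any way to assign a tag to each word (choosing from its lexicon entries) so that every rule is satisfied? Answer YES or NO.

Candidates per position — 1:rek {N,V}; 2:cheerp {N}; 3:kaiskskei {P}; 4:kaiskskei {P}; 5:leidia {N,P}; 6:spiameil {V}; 7:rek {N,V}; 8:veex {N}.
Rule 1 cannot be satisfied by any choice of tags from the lexicon.
So there is no consistent tagging.

NO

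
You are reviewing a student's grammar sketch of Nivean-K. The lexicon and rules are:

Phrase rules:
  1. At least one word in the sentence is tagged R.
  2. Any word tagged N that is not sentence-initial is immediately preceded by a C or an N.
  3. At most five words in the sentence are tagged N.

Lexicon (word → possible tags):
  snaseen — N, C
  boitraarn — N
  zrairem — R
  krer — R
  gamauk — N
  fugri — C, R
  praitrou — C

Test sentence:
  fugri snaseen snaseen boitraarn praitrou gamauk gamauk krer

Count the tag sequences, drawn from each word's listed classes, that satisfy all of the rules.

Candidates per position — 1:fugri {C,R}; 2:snaseen {N,C}; 3:snaseen {N,C}; 4:boitraarn {N}; 5:praitrou {C}; 6:gamauk {N}; 7:gamauk {N}; 8:krer {R}.
There are 8 candidate sequences in total.
Checking each against the rules leaves 6 sequences.
Count = 6.

6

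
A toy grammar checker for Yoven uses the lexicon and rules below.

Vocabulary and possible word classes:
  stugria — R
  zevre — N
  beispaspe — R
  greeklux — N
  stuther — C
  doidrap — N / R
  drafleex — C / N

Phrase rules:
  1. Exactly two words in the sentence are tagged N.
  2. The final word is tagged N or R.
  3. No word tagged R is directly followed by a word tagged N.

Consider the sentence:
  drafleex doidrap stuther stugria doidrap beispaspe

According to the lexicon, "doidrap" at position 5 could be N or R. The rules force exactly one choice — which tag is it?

R

Candidates per position — 1:drafleex {C,N}; 2:doidrap {N,R}; 3:stuther {C}; 4:stugria {R}; 5:doidrap {N,R}; 6:beispaspe {R}.
Word 5 cannot be N — rule 3 would then fail for every completion. It is R.
Word 1 cannot be C — rule 1 would then fail for every completion. It is N.
Word 2 cannot be R — rule 1 would then fail for every completion. It is N.
The unique satisfying tagging is: N N C R R R.
Checking: rule 1 ok; rule 2 ok; rule 3 ok.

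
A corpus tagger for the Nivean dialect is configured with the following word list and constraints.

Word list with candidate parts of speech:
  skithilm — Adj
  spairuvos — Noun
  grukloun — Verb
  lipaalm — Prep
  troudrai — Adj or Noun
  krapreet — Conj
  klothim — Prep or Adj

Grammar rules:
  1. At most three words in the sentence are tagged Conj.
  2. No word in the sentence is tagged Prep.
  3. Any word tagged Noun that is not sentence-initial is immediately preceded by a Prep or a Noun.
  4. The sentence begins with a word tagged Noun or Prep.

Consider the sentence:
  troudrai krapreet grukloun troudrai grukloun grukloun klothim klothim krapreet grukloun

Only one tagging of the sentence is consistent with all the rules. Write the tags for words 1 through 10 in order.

Candidates per position — 1:troudrai {Adj,Noun}; 2:krapreet {Conj}; 3:grukloun {Verb}; 4:troudrai {Adj,Noun}; 5:grukloun {Verb}; 6:grukloun {Verb}; 7:klothim {Prep,Adj}; 8:klothim {Prep,Adj}; 9:krapreet {Conj}; 10:grukloun {Verb}.
Position 1: Adj is ruled out by rule 4; that leaves Noun.
Position 4: Noun is ruled out by rule 3; that leaves Adj.
Position 7: Prep is ruled out by rule 2; that leaves Adj.
Position 8: Prep is ruled out by rule 2; that leaves Adj.
That leaves exactly one tagging: Noun Conj Verb Adj Verb Verb Adj Adj Conj Verb.
Rule-by-rule: rule 1 ✓; rule 2 ✓; rule 3 ✓; rule 4 ✓.

Noun Conj Verb Adj Verb Verb Adj Adj Conj Verb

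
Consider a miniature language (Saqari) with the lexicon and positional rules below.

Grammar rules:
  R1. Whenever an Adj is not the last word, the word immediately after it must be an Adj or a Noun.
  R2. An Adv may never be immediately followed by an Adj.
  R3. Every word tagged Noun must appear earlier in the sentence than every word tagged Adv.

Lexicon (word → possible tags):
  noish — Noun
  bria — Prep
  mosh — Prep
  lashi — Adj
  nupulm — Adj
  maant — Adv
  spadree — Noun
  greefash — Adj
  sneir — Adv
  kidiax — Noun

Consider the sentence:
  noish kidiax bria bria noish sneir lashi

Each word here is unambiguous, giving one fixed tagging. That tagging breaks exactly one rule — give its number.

Fixed tagging: Noun Noun Prep Prep Noun Adv Adj.
Rule check: R1 holds, R2 violated, R3 holds.
Only rule 2 fails.

2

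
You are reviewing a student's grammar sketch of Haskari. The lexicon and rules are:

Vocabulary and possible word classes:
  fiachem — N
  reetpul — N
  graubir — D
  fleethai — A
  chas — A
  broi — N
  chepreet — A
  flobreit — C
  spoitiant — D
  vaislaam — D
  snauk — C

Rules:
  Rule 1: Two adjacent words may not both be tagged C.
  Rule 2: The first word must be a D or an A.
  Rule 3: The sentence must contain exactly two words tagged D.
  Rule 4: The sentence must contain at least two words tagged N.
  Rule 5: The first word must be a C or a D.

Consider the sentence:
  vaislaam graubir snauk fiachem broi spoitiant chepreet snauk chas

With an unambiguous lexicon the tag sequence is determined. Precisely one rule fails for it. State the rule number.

Fixed tagging: D D C N N D A C A.
Applying the rules: R1 pass, R2 pass, R3 fail, R4 pass, R5 pass.
Only rule 3 fails.

3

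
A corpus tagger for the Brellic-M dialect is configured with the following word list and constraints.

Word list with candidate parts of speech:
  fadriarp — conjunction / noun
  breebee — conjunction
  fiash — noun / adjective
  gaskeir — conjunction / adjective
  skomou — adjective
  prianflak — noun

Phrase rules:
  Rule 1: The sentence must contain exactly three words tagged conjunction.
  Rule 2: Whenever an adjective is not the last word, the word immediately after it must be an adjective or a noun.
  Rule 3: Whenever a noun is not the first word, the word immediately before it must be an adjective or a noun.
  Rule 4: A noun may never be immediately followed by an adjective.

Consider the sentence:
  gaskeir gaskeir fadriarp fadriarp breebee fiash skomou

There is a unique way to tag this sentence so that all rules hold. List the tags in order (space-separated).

conjunction adjective noun conjunction conjunction adjective adjective

Candidates per position — 1:gaskeir {conjunction,adjective}; 2:gaskeir {conjunction,adjective}; 3:fadriarp {conjunction,noun}; 4:fadriarp {conjunction,noun}; 5:breebee {conjunction}; 6:fiash {noun,adjective}; 7:skomou {adjective}.
If word 6 were noun, no tagging could satisfy rule 3; so word 6 is adjective.
The remaining ambiguous positions (1, 2, 3, 4) are resolved jointly — only one combination satisfies every rule.
That leaves exactly one tagging: conjunction adjective noun conjunction conjunction adjective adjective.
Check: rule 1 ok; rule 2 ok; rule 3 ok; rule 4 ok.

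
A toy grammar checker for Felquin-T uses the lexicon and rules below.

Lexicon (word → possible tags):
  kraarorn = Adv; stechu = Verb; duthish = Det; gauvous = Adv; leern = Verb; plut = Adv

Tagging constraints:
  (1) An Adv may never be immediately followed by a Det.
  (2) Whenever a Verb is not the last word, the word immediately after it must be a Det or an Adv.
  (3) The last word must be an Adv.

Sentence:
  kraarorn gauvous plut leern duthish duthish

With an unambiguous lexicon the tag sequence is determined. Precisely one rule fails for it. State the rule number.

3

Fixed tagging: Adv Adv Adv Verb Det Det.
Checking each rule: R1 holds, R2 holds, R3 violated.
Only rule 3 fails.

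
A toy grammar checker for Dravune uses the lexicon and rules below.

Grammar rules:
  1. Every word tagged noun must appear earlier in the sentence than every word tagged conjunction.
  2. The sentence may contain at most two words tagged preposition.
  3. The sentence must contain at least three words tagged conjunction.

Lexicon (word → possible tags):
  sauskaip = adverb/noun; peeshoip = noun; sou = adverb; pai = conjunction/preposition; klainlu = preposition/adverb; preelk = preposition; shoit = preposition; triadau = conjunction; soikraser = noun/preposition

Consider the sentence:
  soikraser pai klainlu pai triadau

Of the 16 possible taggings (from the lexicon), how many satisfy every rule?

4

Candidates per position — 1:soikraser {noun,preposition}; 2:pai {conjunction,preposition}; 3:klainlu {preposition,adverb}; 4:pai {conjunction,preposition}; 5:triadau {conjunction}.
There are 16 candidate sequences in total.
The sequences that satisfy every rule: noun conjunction preposition conjunction conjunction; noun conjunction adverb conjunction conjunction; preposition conjunction preposition conjunction conjunction; preposition conjunction adverb conjunction conjunction.
Count = 4.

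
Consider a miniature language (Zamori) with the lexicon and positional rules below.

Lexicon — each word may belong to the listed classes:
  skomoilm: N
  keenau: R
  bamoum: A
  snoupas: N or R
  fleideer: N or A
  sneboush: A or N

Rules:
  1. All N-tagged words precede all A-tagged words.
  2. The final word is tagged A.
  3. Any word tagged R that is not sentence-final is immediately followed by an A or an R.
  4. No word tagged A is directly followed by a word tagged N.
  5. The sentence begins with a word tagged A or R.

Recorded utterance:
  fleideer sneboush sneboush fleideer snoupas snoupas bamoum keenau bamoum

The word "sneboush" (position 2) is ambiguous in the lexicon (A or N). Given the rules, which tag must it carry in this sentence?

Candidates per position — 1:fleideer {N,A}; 2:sneboush {A,N}; 3:sneboush {A,N}; 4:fleideer {N,A}; 5:snoupas {N,R}; 6:snoupas {N,R}; 7:bamoum {A}; 8:keenau {R}; 9:bamoum {A}.
If word 1 were N, no tagging could satisfy rule 5; so word 1 is A.
If word 2 were N, no tagging could satisfy rule 1; so word 2 is A.
If word 3 were N, no tagging could satisfy rule 1; so word 3 is A.
If word 4 were N, no tagging could satisfy rule 1; so word 4 is A.
If word 5 were N, no tagging could satisfy rule 1; so word 5 is R.
If word 6 were N, no tagging could satisfy rule 1; so word 6 is R.
That leaves exactly one tagging: A A A A R R A R A.
Rule-by-rule: rule 1 satisfied; rule 2 satisfied; rule 3 satisfied; rule 4 satisfied; rule 5 satisfied.

A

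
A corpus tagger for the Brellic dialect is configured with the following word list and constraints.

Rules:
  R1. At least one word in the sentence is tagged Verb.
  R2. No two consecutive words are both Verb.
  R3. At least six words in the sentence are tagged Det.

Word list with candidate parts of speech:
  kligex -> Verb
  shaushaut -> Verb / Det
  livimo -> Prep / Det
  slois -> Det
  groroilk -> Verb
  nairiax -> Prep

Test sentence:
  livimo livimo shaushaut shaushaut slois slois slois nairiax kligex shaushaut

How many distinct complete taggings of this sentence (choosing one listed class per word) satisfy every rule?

Candidates per position — 1:livimo {Prep,Det}; 2:livimo {Prep,Det}; 3:shaushaut {Verb,Det}; 4:shaushaut {Verb,Det}; 5:slois {Det}; 6:slois {Det}; 7:slois {Det}; 8:nairiax {Prep}; 9:kligex {Verb}; 10:shaushaut {Verb,Det}.
There are 32 candidate sequences in total.
Checking each against the rules leaves 10 sequences.
Count = 10.

10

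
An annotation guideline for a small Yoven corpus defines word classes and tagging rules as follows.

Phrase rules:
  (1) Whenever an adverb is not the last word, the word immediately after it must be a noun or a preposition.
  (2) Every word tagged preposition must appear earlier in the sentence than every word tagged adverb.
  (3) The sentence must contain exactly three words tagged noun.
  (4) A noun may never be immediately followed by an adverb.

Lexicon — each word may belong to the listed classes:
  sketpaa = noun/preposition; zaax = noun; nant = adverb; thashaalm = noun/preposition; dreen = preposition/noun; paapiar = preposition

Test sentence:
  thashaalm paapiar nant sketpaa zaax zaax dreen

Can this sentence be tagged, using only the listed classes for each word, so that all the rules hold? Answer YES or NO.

NO

Candidates per position — 1:thashaalm {noun,preposition}; 2:paapiar {preposition}; 3:nant {adverb}; 4:sketpaa {noun,preposition}; 5:zaax {noun}; 6:zaax {noun}; 7:dreen {preposition,noun}.
Every candidate sequence violates at least one rule; no consistent tagging exists.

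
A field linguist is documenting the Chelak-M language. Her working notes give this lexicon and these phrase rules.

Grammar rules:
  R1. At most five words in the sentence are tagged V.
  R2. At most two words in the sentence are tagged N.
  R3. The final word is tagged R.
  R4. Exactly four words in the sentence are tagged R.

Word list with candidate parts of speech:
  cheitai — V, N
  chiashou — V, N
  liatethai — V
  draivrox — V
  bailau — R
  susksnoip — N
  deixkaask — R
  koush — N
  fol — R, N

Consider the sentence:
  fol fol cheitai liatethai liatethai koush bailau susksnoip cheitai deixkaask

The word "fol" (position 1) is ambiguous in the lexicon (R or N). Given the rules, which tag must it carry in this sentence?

R

Candidates per position — 1:fol {R,N}; 2:fol {R,N}; 3:cheitai {V,N}; 4:liatethai {V}; 5:liatethai {V}; 6:koush {N}; 7:bailau {R}; 8:susksnoip {N}; 9:cheitai {V,N}; 10:deixkaask {R}.
At position 1, choosing N makes rule 2 impossible to satisfy; hence R.
At position 2, choosing N makes rule 2 impossible to satisfy; hence R.
At position 3, choosing N makes rule 2 impossible to satisfy; hence V.
At position 9, choosing N makes rule 2 impossible to satisfy; hence V.
So the tagging must be: R R V V V N R N V R.
Rule-by-rule: rule 1 ok; rule 2 ok; rule 3 ok; rule 4 ok.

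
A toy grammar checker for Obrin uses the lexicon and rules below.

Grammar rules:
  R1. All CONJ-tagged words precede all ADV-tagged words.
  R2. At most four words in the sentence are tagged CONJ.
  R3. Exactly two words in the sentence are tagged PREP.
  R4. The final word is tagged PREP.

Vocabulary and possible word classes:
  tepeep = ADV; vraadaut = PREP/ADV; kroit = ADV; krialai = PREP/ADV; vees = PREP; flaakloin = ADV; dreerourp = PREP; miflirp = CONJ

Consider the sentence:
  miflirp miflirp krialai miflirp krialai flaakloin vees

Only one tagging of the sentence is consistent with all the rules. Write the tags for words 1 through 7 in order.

Candidates per position — 1:miflirp {CONJ}; 2:miflirp {CONJ}; 3:krialai {PREP,ADV}; 4:miflirp {CONJ}; 5:krialai {PREP,ADV}; 6:flaakloin {ADV}; 7:vees {PREP}.
Word 3 cannot be ADV — rule 1 would then fail for every completion. It is PREP.
Word 5 cannot be PREP — rule 3 would then fail for every completion. It is ADV.
That leaves exactly one tagging: CONJ CONJ PREP CONJ ADV ADV PREP.
Verifying each rule — rule 1 holds; rule 2 holds; rule 3 holds; rule 4 holds.

CONJ CONJ PREP CONJ ADV ADV PREP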